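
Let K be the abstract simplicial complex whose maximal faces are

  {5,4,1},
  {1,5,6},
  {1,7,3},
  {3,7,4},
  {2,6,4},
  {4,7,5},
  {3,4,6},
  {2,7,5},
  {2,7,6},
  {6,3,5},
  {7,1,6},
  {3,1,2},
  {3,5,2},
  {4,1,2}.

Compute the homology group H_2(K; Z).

Order the vertices as 1 < 2 < 3 < 4 < 5 < 6 < 7. Listing each simplex with vertices in this order, K has dimension 2 with simplices:

  0-simplices (7): [1], [2], [3], [4], [5], [6], [7]
  1-simplices (21): [1,2], [1,3], [1,4], [1,5], [1,6], [1,7], [2,3], [2,4], [2,5], [2,6], [2,7], [3,4], [3,5], [3,6], [3,7], [4,5], [4,6], [4,7], [5,6], [5,7], [6,7]
  2-simplices (14): [1,2,3], [1,2,4], [1,3,7], [1,4,5], [1,5,6], [1,6,7], [2,3,5], [2,4,6], [2,5,7], [2,6,7], [3,4,6], [3,4,7], [3,5,6], [4,5,7]

giving chain groups C_0 ≅ Z^7, C_1 ≅ Z^21, C_2 ≅ Z^14.

Boundary ∂_1: C_1 → C_0 maps an edge to its endpoints' difference, ∂[p,q] = q − p. For instance
  ∂[1,6] = [6] − [1].
As a 7×21 matrix over Z this has rank 6, with invariant factors (1,1,1,1,1,1).

Boundary ∂_2: C_2 → C_1 maps a triangle to the signed sum of its edges. For instance
  ∂[3,5,6] = [5,6] − [3,6] + [3,5],
  ∂[1,2,4] = [2,4] − [1,4] + [1,2].
The 21×14 boundary matrix has rank 13 and Smith normal form diag(1,1,1,1,1,1,1,1,1,1,1,1,1).

Now H_k = ker ∂_k / im ∂_{k+1}, so:

  H_2: rank ker ∂_2 − rank ∂_3 = (14 − 13) − 0 = 1, and there is no ∂_3, so H_2 = Z.

H_2 ≅ Z.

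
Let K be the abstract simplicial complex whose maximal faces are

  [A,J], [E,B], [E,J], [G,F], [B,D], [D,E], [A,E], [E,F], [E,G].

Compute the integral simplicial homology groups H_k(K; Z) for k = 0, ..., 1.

H_0 = Z,  H_1 = Z^3.

Fix the vertex order A < B < D < E < F < G < J and write every simplex with vertices in increasing order. Then dim K = 1 and the simplices of K are:

  0-simplices (7): A, B, D, E, F, G, J
  1-simplices (9): AE, AJ, BD, BE, DE, EF, EG, EJ, FG

Hence C_0 ≅ Z^7, C_1 ≅ Z^9.

∂_1: C_1 → C_0 is given by ∂[p,q] = [q] − [p].
The 7×9 boundary matrix has rank 6 and Smith normal form diag(1,1,1,1,1,1).

Now H_k = ker ∂_k / im ∂_{k+1}, so:

  H_0: rank C_0 − rank ∂_1 = 7 − 6 = 1, and the invariant factors of ∂_1 are all 1, so H_0 ≅ Z.
  H_1: rank ker ∂_1 − rank ∂_2 = (9 − 6) − 0 = 3, and there is no ∂_2, so H_1 ≅ Z^3.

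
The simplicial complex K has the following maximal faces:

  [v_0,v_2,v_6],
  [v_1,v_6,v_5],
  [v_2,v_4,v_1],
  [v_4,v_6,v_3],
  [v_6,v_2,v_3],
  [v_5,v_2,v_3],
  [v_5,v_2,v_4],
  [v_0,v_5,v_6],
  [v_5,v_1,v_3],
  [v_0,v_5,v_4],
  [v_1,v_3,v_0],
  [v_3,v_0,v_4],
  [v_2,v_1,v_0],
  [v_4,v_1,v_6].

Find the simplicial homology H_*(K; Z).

K has 7 vertices, 21 edges, 14 triangles.
rank ∂_0 = 0, rank ∂_1 = 6 ⇒ b_0 = 7 − 0 − 6 = 1; all invariant factors of ∂_1 are 1 so no torsion. So H_0 ≅ Z.
rank ∂_1 = 6, rank ∂_2 = 13 ⇒ b_1 = 21 − 6 − 13 = 2; all invariant factors of ∂_2 are 1 so no torsion. So H_1 ≅ Z^2.
rank ∂_2 = 13, rank ∂_3 = 0 ⇒ b_2 = 14 − 13 − 0 = 1. So H_2 ≅ Z.

H_0 ≅ Z,  H_1 ≅ Z^2,  H_2 ≅ Z.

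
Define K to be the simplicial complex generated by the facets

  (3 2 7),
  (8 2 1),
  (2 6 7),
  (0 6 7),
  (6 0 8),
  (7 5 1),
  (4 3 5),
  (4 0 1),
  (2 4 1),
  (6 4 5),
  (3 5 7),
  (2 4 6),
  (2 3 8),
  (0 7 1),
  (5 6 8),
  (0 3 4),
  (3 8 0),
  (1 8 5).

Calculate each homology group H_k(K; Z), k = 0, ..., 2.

Take the total order 0 < 1 < 2 < 3 < 4 < 5 < 6 < 7 < 8 on the vertex set. Then K (dimension 2) consists of the simplices:

  0-simplices (9): [0], [1], [2], [3], [4], [5], [6], [7], [8]
  1-simplices (27): (27 of them)
  2-simplices (18): [0,1,4], [0,1,7], [0,3,4], [0,3,8], [0,6,7], [0,6,8], [1,2,4], [1,2,8], [1,5,7], [1,5,8], [2,3,7], [2,3,8], [2,4,6], [2,6,7], [3,4,5], [3,5,7], [4,5,6], [5,6,8]

so the chain groups are C_0 ≅ Z^9, C_1 ≅ Z^27, C_2 ≅ Z^18.

The boundary map ∂_1: C_1 → C_0 maps an edge to its endpoints' difference, ∂[p,q] = q − p. For instance
  ∂[0,7] = [7] − [0].
This gives a 9×27 integer matrix of rank 8; reducing to Smith normal form yields diagonal entries (1,1,1,1,1,1,1,1).

∂_2: C_2 → C_1 sends each 2-simplex [p,q,r] to [q,r] − [p,r] + [p,q]. For instance
  ∂[0,1,4] = [1,4] − [0,4] + [0,1],
  ∂[3,5,7] = [5,7] − [3,7] + [3,5].
The 27×18 boundary matrix has rank 17 and Smith normal form diag(1,1,1,1,1,1,1,1,1,1,1,1,1,1,1,1,1).

Reading off H_k = ker ∂_k / im ∂_{k+1}:

  H_0: rank C_0 − rank ∂_1 = 9 − 8 = 1, and the invariant factors of ∂_1 are all 1, so H_0 ≅ Z.
  H_1: rank ker ∂_1 − rank ∂_2 = (27 − 8) − 17 = 2, and the invariant factors of ∂_2 are all 1, so H_1 ≅ Z^2.
  H_2: rank ker ∂_2 − rank ∂_3 = (18 − 17) − 0 = 1, and there is no ∂_3, so H_2 ≅ Z.

H_0 = Z,  H_1 = Z^2,  H_2 = Z.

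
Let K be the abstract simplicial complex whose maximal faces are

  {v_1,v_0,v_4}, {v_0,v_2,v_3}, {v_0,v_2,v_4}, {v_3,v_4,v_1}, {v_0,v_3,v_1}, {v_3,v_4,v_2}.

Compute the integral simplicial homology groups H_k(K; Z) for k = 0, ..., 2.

Fix the vertex order v_0 < v_1 < v_2 < v_3 < v_4 and write every simplex with vertices in increasing order. Then dim K = 2 and the simplices of K are:

  0-simplices (5): [v_0], [v_1], [v_2], [v_3], [v_4]
  1-simplices (9): [v_0,v_1], [v_0,v_2], [v_0,v_3], [v_0,v_4], [v_1,v_3], [v_1,v_4], [v_2,v_3], [v_2,v_4], [v_3,v_4]
  2-simplices (6): [v_0,v_1,v_3], [v_0,v_1,v_4], [v_0,v_2,v_3], [v_0,v_2,v_4], [v_1,v_3,v_4], [v_2,v_3,v_4]

so the chain groups are C_0 ≅ Z^5, C_1 ≅ Z^9, C_2 ≅ Z^6.

∂_1: C_1 → C_0 maps an edge to its endpoints' difference, ∂[p,q] = q − p. For instance
  ∂[v_1,v_4] = [v_4] − [v_1].
The 5×9 boundary matrix has rank 4 and Smith normal form diag(1,1,1,1).

Boundary ∂_2: C_2 → C_1 maps a triangle to the signed sum of its edges. For instance
  ∂[v_2,v_3,v_4] = [v_3,v_4] − [v_2,v_4] + [v_2,v_3],
  ∂[v_0,v_2,v_3] = [v_2,v_3] − [v_0,v_3] + [v_0,v_2].
As a 9×6 matrix over Z this has rank 5, with invariant factors (1,1,1,1,1).

Now H_k = ker ∂_k / im ∂_{k+1}, so:

  H_0: rank C_0 − rank ∂_1 = 5 − 4 = 1, and the invariant factors of ∂_1 are all 1, so H_0 = Z.
  H_1: rank ker ∂_1 − rank ∂_2 = (9 − 4) − 5 = 0, and the invariant factors of ∂_2 are all 1, so H_1 = 0.
  H_2: rank ker ∂_2 − rank ∂_3 = (6 − 5) − 0 = 1, and there is no ∂_3, so H_2 = Z.

(K is a triangulation of the 2-sphere S^2.)

H_0 = Z,  H_1 = 0,  H_2 = Z.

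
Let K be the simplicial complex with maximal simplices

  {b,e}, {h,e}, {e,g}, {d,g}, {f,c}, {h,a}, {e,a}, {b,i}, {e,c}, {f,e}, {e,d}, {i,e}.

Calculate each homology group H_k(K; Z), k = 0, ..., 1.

Order the vertices as a < b < c < d < e < f < g < h < i. Listing each simplex with vertices in this order, K has dimension 1 with simplices:

  0-simplices (9): a, b, c, d, e, f, g, h, i
  1-simplices (12): ae, ah, be, bi, ce, cf, de, dg, ef, eg, eh, ei

so the chain groups are C_0 ≅ Z^9, C_1 ≅ Z^12.

The boundary map ∂_1: C_1 → C_0 is given by ∂[p,q] = [q] − [p]. For instance
  ∂ef = f − e.
This gives a 9×12 integer matrix of rank 8; reducing to Smith normal form yields diagonal entries (1,1,1,1,1,1,1,1).

Now H_k = ker ∂_k / im ∂_{k+1}, so:

  H_0: rank C_0 − rank ∂_1 = 9 − 8 = 1, and the invariant factors of ∂_1 are all 1, so H_0 ≅ Z.
  H_1: rank ker ∂_1 − rank ∂_2 = (12 − 8) − 0 = 4, and there is no ∂_2, so H_1 ≅ Z^4.

(K is a triangulation of a wedge of 4 circles.)

H_0 ≅ Z,  H_1 ≅ Z^4.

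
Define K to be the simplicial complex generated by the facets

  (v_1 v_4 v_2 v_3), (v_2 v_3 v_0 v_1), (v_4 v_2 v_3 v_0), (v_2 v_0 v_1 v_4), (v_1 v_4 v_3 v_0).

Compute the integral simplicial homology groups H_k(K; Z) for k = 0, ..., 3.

H_0 ≅ Z,  H_1 = 0,  H_2 = 0,  H_3 ≅ Z.

K has 5 vertices, 10 edges, 10 triangles, 5 3-simplices.
rank ∂_0 = 0, rank ∂_1 = 4 ⇒ b_0 = 5 − 0 − 4 = 1; all invariant factors of ∂_1 are 1 so no torsion. So H_0 ≅ Z.
rank ∂_1 = 4, rank ∂_2 = 6 ⇒ b_1 = 10 − 4 − 6 = 0; all invariant factors of ∂_2 are 1 so no torsion. So H_1 ≅ 0.
rank ∂_2 = 6, rank ∂_3 = 4 ⇒ b_2 = 10 − 6 − 4 = 0; all invariant factors of ∂_3 are 1 so no torsion. So H_2 ≅ 0.
rank ∂_3 = 4, rank ∂_4 = 0 ⇒ b_3 = 5 − 4 − 0 = 1. So H_3 ≅ Z.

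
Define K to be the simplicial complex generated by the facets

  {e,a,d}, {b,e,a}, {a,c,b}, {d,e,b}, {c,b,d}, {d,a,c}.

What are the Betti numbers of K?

Take the total order a < b < c < d < e on the vertex set. Then K (dimension 2) consists of the simplices:

  0-simplices (5): a, b, c, d, e
  1-simplices (9): ab, ac, ad, ae, bc, bd, be, cd, de
  2-simplices (6): abc, abe, acd, ade, bcd, bde

so the chain groups are C_0 ≅ Z^5, C_1 ≅ Z^9, C_2 ≅ Z^6.

Boundary ∂_1: C_1 → C_0 maps an edge to its endpoints' difference, ∂[p,q] = q − p. For instance
  ∂ac = c − a.
The resulting 5×9 matrix has rank 4, and its Smith normal form has invariant factors (1,1,1,1).

∂_2: C_2 → C_1 acts by ∂[p,q,r] = [q,r] − [p,r] + [p,q]. For instance
  ∂abe = be − ae + ab,
  ∂acd = cd − ad + ac.
As a 9×6 matrix over Z this has rank 5, with invariant factors (1,1,1,1,1).

Computing H_k = (kernel of ∂_k) / (image of ∂_{k+1}):

  H_0: rank C_0 − rank ∂_1 = 5 − 4 = 1, and the invariant factors of ∂_1 are all 1, so H_0 ≅ Z.
  H_1: rank ker ∂_1 − rank ∂_2 = (9 − 4) − 5 = 0, and the invariant factors of ∂_2 are all 1, so H_1 ≅ 0.
  H_2: rank ker ∂_2 − rank ∂_3 = (6 − 5) − 0 = 1, and there is no ∂_3, so H_2 ≅ Z.

Hence the Betti numbers are b_0 = 1, b_1 = 0, b_2 = 1.

b_0 = 1, b_1 = 0, b_2 = 1.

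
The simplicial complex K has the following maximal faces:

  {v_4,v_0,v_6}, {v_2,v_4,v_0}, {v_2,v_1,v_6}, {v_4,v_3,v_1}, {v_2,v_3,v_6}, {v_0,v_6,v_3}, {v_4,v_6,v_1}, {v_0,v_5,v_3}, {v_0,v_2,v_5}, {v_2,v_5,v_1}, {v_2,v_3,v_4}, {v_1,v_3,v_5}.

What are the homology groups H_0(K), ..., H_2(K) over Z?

Order the vertices as v_0 < v_1 < v_2 < v_3 < v_4 < v_5 < v_6. Listing each simplex with vertices in this order, K has dimension 2 with simplices:

  0-simplices (7): [v_0], [v_1], [v_2], [v_3], [v_4], [v_5], [v_6]
  1-simplices (18): (18 of them)
  2-simplices (12): (12 of them)

giving chain groups C_0 ≅ Z^7, C_1 ≅ Z^18, C_2 ≅ Z^12.

Boundary ∂_1: C_1 → C_0 maps an edge to its endpoints' difference, ∂[p,q] = q − p. For instance
  ∂[v_3,v_5] = [v_5] − [v_3].
This gives a 7×18 integer matrix of rank 6; reducing to Smith normal form yields diagonal entries (1,1,1,1,1,1).

∂_2: C_2 → C_1 maps a triangle to the signed sum of its edges. For instance
  ∂[v_0,v_3,v_6] = [v_3,v_6] − [v_0,v_6] + [v_0,v_3],
  ∂[v_0,v_4,v_6] = [v_4,v_6] − [v_0,v_6] + [v_0,v_4].
This gives a 18×12 integer matrix of rank 12; reducing to Smith normal form yields diagonal entries (1,1,1,1,1,1,1,1,1,1,1,2).

Now H_k = ker ∂_k / im ∂_{k+1}, so:

  H_0: rank C_0 − rank ∂_1 = 7 − 6 = 1, and the invariant factors of ∂_1 are all 1, so H_0 = Z.
  H_1: rank ker ∂_1 − rank ∂_2 = (18 − 6) − 12 = 0, and ∂_2 has invariant factor 2 > 1, so H_1 = Z/2.
  H_2: rank ker ∂_2 − rank ∂_3 = (12 − 12) − 0 = 0, and there is no ∂_3, so H_2 = 0.

H_0 = Z,  H_1 = Z/2,  H_2 = 0.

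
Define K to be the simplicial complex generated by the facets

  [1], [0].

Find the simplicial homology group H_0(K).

Fix the vertex order 0 < 1 and write every simplex with vertices in increasing order. Then dim K = 0 and the simplices of K are:

  0-simplices (2): [0], [1]

Hence C_0 ≅ Z^2.

From H_k ≅ ker(∂_k) / im(∂_{k+1}) we obtain:

  H_0: rank C_0 − rank ∂_1 = 2 − 0 = 2, and there is no ∂_1, so H_0 ≅ Z^2.

(K is a triangulation of a set of 2 points.)

H_0 ≅ Z^2.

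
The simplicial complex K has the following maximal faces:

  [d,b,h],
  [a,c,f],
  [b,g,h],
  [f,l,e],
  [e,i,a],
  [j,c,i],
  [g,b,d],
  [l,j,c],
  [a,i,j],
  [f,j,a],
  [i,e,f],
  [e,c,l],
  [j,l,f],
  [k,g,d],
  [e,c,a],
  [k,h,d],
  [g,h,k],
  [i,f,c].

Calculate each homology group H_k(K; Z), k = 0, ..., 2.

We work with the vertex ordering a < b < c < d < e < f < g < h < i < j < k < l. The simplices of K, each written with vertices in increasing order, are:

  0-simplices (12): a, b, c, d, e, f, g, h, i, j, k, l
  1-simplices (27): ac, ae, af, ai, aj, bd, bg, bh, ce, cf, ci, cj, cl, dg, dh, dk, ef, ei, el, fi, fj, fl, gh, gk, hk, ij, jl
  2-simplices (18): ace, acf, aei, afj, aij, bdg, bdh, bgh, cel, cfi, cij, cjl, dgk, dhk, efi, efl, fjl, ghk

so the chain groups are C_0 ≅ Z^12, C_1 ≅ Z^27, C_2 ≅ Z^18.

Boundary ∂_1: C_1 → C_0 sends each edge [p,q] (with p < q) to q − p.
The 12×27 boundary matrix has rank 10 and Smith normal form diag(1,1,1,1,1,1,1,1,1,1).

Boundary ∂_2: C_2 → C_1 acts by ∂[p,q,r] = [q,r] − [p,r] + [p,q]. For instance
  ∂bdh = dh − bh + bd,
  ∂cij = ij − cj + ci.
The resulting 27×18 matrix has rank 17, and its Smith normal form has invariant factors (1,1,1,1,1,1,1,1,1,1,1,1,1,1,1,1,2).

Computing H_k = (kernel of ∂_k) / (image of ∂_{k+1}):

  H_0: rank C_0 − rank ∂_1 = 12 − 10 = 2, and the invariant factors of ∂_1 are all 1, so H_0 = Z^2.
  H_1: rank ker ∂_1 − rank ∂_2 = (27 − 10) − 17 = 0, and ∂_2 has invariant factor 2 > 1, so H_1 = Z_2.
  H_2: rank ker ∂_2 − rank ∂_3 = (18 − 17) − 0 = 1, and there is no ∂_3, so H_2 = Z.

As a check, the Euler characteristic is 12 − 27 + 18 = 3, which agrees with 2 − 0 + 1 = 3.

H_0 ≅ Z^2,  H_1 ≅ Z_2,  H_2 ≅ Z.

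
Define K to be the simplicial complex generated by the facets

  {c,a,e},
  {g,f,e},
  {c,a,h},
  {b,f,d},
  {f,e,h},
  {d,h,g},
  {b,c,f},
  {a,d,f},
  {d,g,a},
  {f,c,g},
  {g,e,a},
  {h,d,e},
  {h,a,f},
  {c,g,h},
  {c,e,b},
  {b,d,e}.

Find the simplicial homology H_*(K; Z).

Fix the vertex order a < b < c < d < e < f < g < h and write every simplex with vertices in increasing order. Then dim K = 2 and the simplices of K are:

  0-simplices (8): a, b, c, d, e, f, g, h
  1-simplices (24): ac, ad, ae, af, ag, ah, bc, bd, be, bf, ce, cf, cg, ch, de, df, dg, dh, ef, eg, eh, fg, fh, gh
  2-simplices (16): ace, ach, adf, adg, aeg, afh, bce, bcf, bde, bdf, cfg, cgh, deh, dgh, efg, efh

giving chain groups C_0 ≅ Z^8, C_1 ≅ Z^24, C_2 ≅ Z^16.

Boundary ∂_1: C_1 → C_0 sends each edge [p,q] (with p < q) to q − p. For instance
  ∂ad = d − a.
The 8×24 boundary matrix has rank 7 and Smith normal form diag(1,1,1,1,1,1,1).

∂_2: C_2 → C_1 acts by ∂[p,q,r] = [q,r] − [p,r] + [p,q]. For instance
  ∂aeg = eg − ag + ae,
  ∂bde = de − be + bd.
As a 24×16 matrix over Z this has rank 15, with invariant factors (1,1,1,1,1,1,1,1,1,1,1,1,1,1,1).

Computing H_k = (kernel of ∂_k) / (image of ∂_{k+1}):

  H_0: rank C_0 − rank ∂_1 = 8 − 7 = 1, and the invariant factors of ∂_1 are all 1, so H_0 ≅ Z.
  H_1: rank ker ∂_1 − rank ∂_2 = (24 − 7) − 15 = 2, and the invariant factors of ∂_2 are all 1, so H_1 ≅ Z^2.
  H_2: rank ker ∂_2 − rank ∂_3 = (16 − 15) − 0 = 1, and there is no ∂_3, so H_2 ≅ Z.

(K is a triangulation of the torus T^2.)

H_0 ≅ Z,  H_1 ≅ Z^2,  H_2 ≅ Z.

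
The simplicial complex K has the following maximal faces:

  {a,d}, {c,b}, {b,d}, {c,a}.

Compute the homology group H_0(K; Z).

H_0 = Z.

Take the total order a < b < c < d on the vertex set. Then K (dimension 1) consists of the simplices:

  0-simplices (4): a, b, c, d
  1-simplices (4): ac, ad, bc, bd

Hence C_0 ≅ Z^4, C_1 ≅ Z^4.

Boundary ∂_1: C_1 → C_0 sends each edge [p,q] (with p < q) to q − p.
The resulting 4×4 matrix has rank 3, and its Smith normal form has invariant factors (1,1,1).

Now H_k = ker ∂_k / im ∂_{k+1}, so:

  H_0: rank C_0 − rank ∂_1 = 4 − 3 = 1, and the invariant factors of ∂_1 are all 1, so H_0 ≅ Z.

(K is a triangulation of the circle S^1.)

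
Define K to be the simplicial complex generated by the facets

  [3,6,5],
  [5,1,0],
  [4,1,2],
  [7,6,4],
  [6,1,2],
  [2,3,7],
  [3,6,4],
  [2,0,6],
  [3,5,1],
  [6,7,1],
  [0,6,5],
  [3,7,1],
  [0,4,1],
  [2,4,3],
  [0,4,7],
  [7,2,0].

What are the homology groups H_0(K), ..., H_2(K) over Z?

Fix the vertex order 0 < 1 < 2 < 3 < 4 < 5 < 6 < 7 and write every simplex with vertices in increasing order. Then dim K = 2 and the simplices of K are:

  0-simplices (8): [0], [1], [2], [3], [4], [5], [6], [7]
  1-simplices (24): (24 of them)
  2-simplices (16): [0,1,4], [0,1,5], [0,2,6], [0,2,7], [0,4,7], [0,5,6], [1,2,4], [1,2,6], [1,3,5], [1,3,7], [1,6,7], [2,3,4], [2,3,7], [3,4,6], [3,5,6], [4,6,7]

so the chain groups are C_0 ≅ Z^8, C_1 ≅ Z^24, C_2 ≅ Z^16.

∂_1: C_1 → C_0 is given by ∂[p,q] = [q] − [p]. For instance
  ∂[1,6] = [6] − [1].
This gives a 8×24 integer matrix of rank 7; reducing to Smith normal form yields diagonal entries (1,1,1,1,1,1,1).

∂_2: C_2 → C_1 sends each 2-simplex [p,q,r] to [q,r] − [p,r] + [p,q]. For instance
  ∂[0,1,5] = [1,5] − [0,5] + [0,1],
  ∂[1,2,4] = [2,4] − [1,4] + [1,2].
As a 24×16 matrix over Z this has rank 15, with invariant factors (1,1,1,1,1,1,1,1,1,1,1,1,1,1,1).

Computing H_k = (kernel of ∂_k) / (image of ∂_{k+1}):

  H_0: rank C_0 − rank ∂_1 = 8 − 7 = 1, and the invariant factors of ∂_1 are all 1, so H_0 = Z.
  H_1: rank ker ∂_1 − rank ∂_2 = (24 − 7) − 15 = 2, and the invariant factors of ∂_2 are all 1, so H_1 = Z^2.
  H_2: rank ker ∂_2 − rank ∂_3 = (16 − 15) − 0 = 1, and there is no ∂_3, so H_2 = Z.

(K is a triangulation of the torus T^2.)

H_0 ≅ Z,  H_1 ≅ Z^2,  H_2 ≅ Z.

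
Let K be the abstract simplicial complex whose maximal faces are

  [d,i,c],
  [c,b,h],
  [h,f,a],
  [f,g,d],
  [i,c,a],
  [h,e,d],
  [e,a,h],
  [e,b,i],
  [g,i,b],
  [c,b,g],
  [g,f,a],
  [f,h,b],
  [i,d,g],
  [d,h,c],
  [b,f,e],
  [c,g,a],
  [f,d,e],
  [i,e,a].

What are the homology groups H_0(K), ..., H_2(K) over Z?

H_0 = Z,  H_1 = Z × Z/2,  H_2 = 0.

Order the vertices as a < b < c < d < e < f < g < h < i. Listing each simplex with vertices in this order, K has dimension 2 with simplices:

  0-simplices (9): a, b, c, d, e, f, g, h, i
  1-simplices (27): ac, ae, af, ag, ah, ai, bc, be, bf, bg, bh, bi, cd, cg, ch, ci, de, df, dg, dh, di, ef, eh, ei, fg, fh, gi
  2-simplices (18): acg, aci, aeh, aei, afg, afh, bcg, bch, bef, bei, bfh, bgi, cdh, cdi, def, deh, dfg, dgi

so the chain groups are C_0 ≅ Z^9, C_1 ≅ Z^27, C_2 ≅ Z^18.

Boundary ∂_1: C_1 → C_0 maps an edge to its endpoints' difference, ∂[p,q] = q − p. For instance
  ∂cd = d − c.
As a 9×27 matrix over Z this has rank 8, with invariant factors (1,1,1,1,1,1,1,1).

Boundary ∂_2: C_2 → C_1 acts by ∂[p,q,r] = [q,r] − [p,r] + [p,q]. For instance
  ∂dgi = gi − di + dg,
  ∂cdi = di − ci + cd.
The 27×18 boundary matrix has rank 18 and Smith normal form diag(1,1,1,1,1,1,1,1,1,1,1,1,1,1,1,1,1,2).

Computing H_k = (kernel of ∂_k) / (image of ∂_{k+1}):

  H_0: rank C_0 − rank ∂_1 = 9 − 8 = 1, and the invariant factors of ∂_1 are all 1, so H_0 ≅ Z.
  H_1: rank ker ∂_1 − rank ∂_2 = (27 − 8) − 18 = 1, and ∂_2 has invariant factor 2 > 1, so H_1 ≅ Z × Z/2.
  H_2: rank ker ∂_2 − rank ∂_3 = (18 − 18) − 0 = 0, and there is no ∂_3, so H_2 ≅ 0.

As a check, the Euler characteristic is 9 − 27 + 18 = 0, which agrees with 1 − 1 + 0 = 0.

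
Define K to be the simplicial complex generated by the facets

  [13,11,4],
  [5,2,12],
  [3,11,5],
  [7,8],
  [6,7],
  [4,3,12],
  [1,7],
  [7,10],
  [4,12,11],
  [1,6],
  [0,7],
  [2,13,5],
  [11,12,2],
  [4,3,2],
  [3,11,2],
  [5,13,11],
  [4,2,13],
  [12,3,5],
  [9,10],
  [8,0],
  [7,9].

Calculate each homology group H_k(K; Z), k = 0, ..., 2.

Take the total order 0 < 1 < 2 < 3 < 4 < 5 < 6 < 7 < 8 < 9 < 10 < 11 < 12 < 13 on the vertex set. Then K (dimension 2) consists of the simplices:

  0-simplices (14): [0], [1], [2], [3], [4], [5], [6], [7], [8], [9], [10], [11], [12], [13]
  1-simplices (27): (27 of them)
  2-simplices (12): [2,3,4], [2,3,11], [2,4,13], [2,5,12], [2,5,13], [2,11,12], [3,4,12], [3,5,11], [3,5,12], [4,11,12], [4,11,13], [5,11,13]

giving chain groups C_0 ≅ Z^14, C_1 ≅ Z^27, C_2 ≅ Z^12.

Boundary ∂_1: C_1 → C_0 maps an edge to its endpoints' difference, ∂[p,q] = q − p. For instance
  ∂[4,12] = [12] − [4].
This gives a 14×27 integer matrix of rank 12; reducing to Smith normal form yields diagonal entries (1,1,1,1,1,1,1,1,1,1,1,1).

∂_2: C_2 → C_1 maps a triangle to the signed sum of its edges. For instance
  ∂[3,4,12] = [4,12] − [3,12] + [3,4],
  ∂[5,11,13] = [11,13] − [5,13] + [5,11].
The 27×12 boundary matrix has rank 12 and Smith normal form diag(1,1,1,1,1,1,1,1,1,1,1,2).

From H_k ≅ ker(∂_k) / im(∂_{k+1}) we obtain:

  H_0: rank C_0 − rank ∂_1 = 14 − 12 = 2, and the invariant factors of ∂_1 are all 1, so H_0 = Z^2.
  H_1: rank ker ∂_1 − rank ∂_2 = (27 − 12) − 12 = 3, and ∂_2 has invariant factor 2 > 1, so H_1 = Z^3 ⊕ Z/2.
  H_2: rank ker ∂_2 − rank ∂_3 = (12 − 12) − 0 = 0, and there is no ∂_3, so H_2 = 0.

H_0 ≅ Z^2,  H_1 ≅ Z^3 ⊕ Z/2,  H_2 = 0.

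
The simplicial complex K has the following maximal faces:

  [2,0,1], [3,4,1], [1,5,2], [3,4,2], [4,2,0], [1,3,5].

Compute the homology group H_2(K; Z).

We work with the vertex ordering 0 < 1 < 2 < 3 < 4 < 5. The simplices of K, each written with vertices in increasing order, are:

  0-simplices (6): [0], [1], [2], [3], [4], [5]
  1-simplices (12): [0,1], [0,2], [0,4], [1,2], [1,3], [1,4], [1,5], [2,3], [2,4], [2,5], [3,4], [3,5]
  2-simplices (6): [0,1,2], [0,2,4], [1,2,5], [1,3,4], [1,3,5], [2,3,4]

giving chain groups C_0 ≅ Z^6, C_1 ≅ Z^12, C_2 ≅ Z^6.

Boundary ∂_1: C_1 → C_0 is given by ∂[p,q] = [q] − [p].
The resulting 6×12 matrix has rank 5, and its Smith normal form has invariant factors (1,1,1,1,1).

Boundary ∂_2: C_2 → C_1 maps a triangle to the signed sum of its edges. For instance
  ∂[0,1,2] = [1,2] − [0,2] + [0,1],
  ∂[1,3,4] = [3,4] − [1,4] + [1,3].
This gives a 12×6 integer matrix of rank 6; reducing to Smith normal form yields diagonal entries (1,1,1,1,1,1).

Now H_k = ker ∂_k / im ∂_{k+1}, so:

  H_2: rank ker ∂_2 − rank ∂_3 = (6 − 6) − 0 = 0, and there is no ∂_3, so H_2 ≅ 0.

H_2 ≅ 0.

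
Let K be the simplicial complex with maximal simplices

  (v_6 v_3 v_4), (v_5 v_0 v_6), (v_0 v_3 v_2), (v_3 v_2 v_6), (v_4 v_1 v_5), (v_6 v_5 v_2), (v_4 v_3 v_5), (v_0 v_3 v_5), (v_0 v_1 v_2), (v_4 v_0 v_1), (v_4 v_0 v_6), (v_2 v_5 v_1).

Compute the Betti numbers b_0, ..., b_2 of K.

b_0 = 1, b_1 = 0, b_2 = 0.

Order the vertices as v_0 < v_1 < v_2 < v_3 < v_4 < v_5 < v_6. Listing each simplex with vertices in this order, K has dimension 2 with simplices:

  0-simplices (7): [v_0], [v_1], [v_2], [v_3], [v_4], [v_5], [v_6]
  1-simplices (18): (18 of them)
  2-simplices (12): (12 of them)

so the chain groups are C_0 ≅ Z^7, C_1 ≅ Z^18, C_2 ≅ Z^12.

The boundary map ∂_1: C_1 → C_0 sends each edge [p,q] (with p < q) to q − p. For instance
  ∂[v_1,v_2] = [v_2] − [v_1].
The resulting 7×18 matrix has rank 6, and its Smith normal form has invariant factors (1,1,1,1,1,1).

Boundary ∂_2: C_2 → C_1 maps a triangle to the signed sum of its edges. For instance
  ∂[v_0,v_5,v_6] = [v_5,v_6] − [v_0,v_6] + [v_0,v_5],
  ∂[v_3,v_4,v_6] = [v_4,v_6] − [v_3,v_6] + [v_3,v_4].
The 18×12 boundary matrix has rank 12 and Smith normal form diag(1,1,1,1,1,1,1,1,1,1,1,2).

Computing H_k = (kernel of ∂_k) / (image of ∂_{k+1}):

  H_0: rank C_0 − rank ∂_1 = 7 − 6 = 1, and the invariant factors of ∂_1 are all 1, so H_0 = Z.
  H_1: rank ker ∂_1 − rank ∂_2 = (18 − 6) − 12 = 0, and ∂_2 has invariant factor 2 > 1, so H_1 = Z/2Z.
  H_2: rank ker ∂_2 − rank ∂_3 = (12 − 12) − 0 = 0, and there is no ∂_3, so H_2 = 0.

As a check, the Euler characteristic is 7 − 18 + 12 = 1, which agrees with 1 − 0 + 0 = 1.

Hence the Betti numbers are b_0 = 1, b_1 = 0, b_2 = 0.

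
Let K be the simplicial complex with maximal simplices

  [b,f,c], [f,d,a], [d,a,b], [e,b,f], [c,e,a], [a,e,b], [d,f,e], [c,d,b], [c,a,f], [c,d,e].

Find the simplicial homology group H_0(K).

We work with the vertex ordering a < b < c < d < e < f. The simplices of K, each written with vertices in increasing order, are:

  0-simplices (6): a, b, c, d, e, f
  1-simplices (15): ab, ac, ad, ae, af, bc, bd, be, bf, cd, ce, cf, de, df, ef
  2-simplices (10): abd, abe, ace, acf, adf, bcd, bcf, bef, cde, def

giving chain groups C_0 ≅ Z^6, C_1 ≅ Z^15, C_2 ≅ Z^10.

Boundary ∂_1: C_1 → C_0 is given by ∂[p,q] = [q] − [p].
The resulting 6×15 matrix has rank 5, and its Smith normal form has invariant factors (1,1,1,1,1).

∂_2: C_2 → C_1 sends each 2-simplex [p,q,r] to [q,r] − [p,r] + [p,q]. For instance
  ∂bcf = cf − bf + bc,
  ∂abe = be − ae + ab.
As a 15×10 matrix over Z this has rank 10, with invariant factors (1,1,1,1,1,1,1,1,1,2).

Reading off H_k = ker ∂_k / im ∂_{k+1}:

  H_0: rank C_0 − rank ∂_1 = 6 − 5 = 1, and the invariant factors of ∂_1 are all 1, so H_0 = Z.

H_0 = Z.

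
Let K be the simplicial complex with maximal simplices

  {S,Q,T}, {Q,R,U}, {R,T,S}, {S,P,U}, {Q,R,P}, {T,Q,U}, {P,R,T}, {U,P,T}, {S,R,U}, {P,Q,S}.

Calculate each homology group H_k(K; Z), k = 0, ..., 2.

Take the total order P < Q < R < S < T < U on the vertex set. Then K (dimension 2) consists of the simplices:

  0-simplices (6): P, Q, R, S, T, U
  1-simplices (15): PQ, PR, PS, PT, PU, QR, QS, QT, QU, RS, RT, RU, ST, SU, TU
  2-simplices (10): PQR, PQS, PRT, PSU, PTU, QRU, QST, QTU, RST, RSU

giving chain groups C_0 ≅ Z^6, C_1 ≅ Z^15, C_2 ≅ Z^10.

Boundary ∂_1: C_1 → C_0 maps an edge to its endpoints' difference, ∂[p,q] = q − p.
As a 6×15 matrix over Z this has rank 5, with invariant factors (1,1,1,1,1).

Boundary ∂_2: C_2 → C_1 acts by ∂[p,q,r] = [q,r] − [p,r] + [p,q]. For instance
  ∂PQR = QR − PR + PQ,
  ∂PQS = QS − PS + PQ.
This gives a 15×10 integer matrix of rank 10; reducing to Smith normal form yields diagonal entries (1,1,1,1,1,1,1,1,1,2).

Now H_k = ker ∂_k / im ∂_{k+1}, so:

  H_0: rank C_0 − rank ∂_1 = 6 − 5 = 1, and the invariant factors of ∂_1 are all 1, so H_0 = Z.
  H_1: rank ker ∂_1 − rank ∂_2 = (15 − 5) − 10 = 0, and ∂_2 has invariant factor 2 > 1, so H_1 = Z/2.
  H_2: rank ker ∂_2 − rank ∂_3 = (10 − 10) − 0 = 0, and there is no ∂_3, so H_2 = 0.

H_0 = Z,  H_1 = Z/2,  H_2 = 0.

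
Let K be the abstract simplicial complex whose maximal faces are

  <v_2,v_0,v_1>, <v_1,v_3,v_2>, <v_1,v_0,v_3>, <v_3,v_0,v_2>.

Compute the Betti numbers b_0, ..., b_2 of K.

b_0 = 1, b_1 = 0, b_2 = 1.

Take the total order v_0 < v_1 < v_2 < v_3 on the vertex set. Then K (dimension 2) consists of the simplices:

  0-simplices (4): [v_0], [v_1], [v_2], [v_3]
  1-simplices (6): [v_0,v_1], [v_0,v_2], [v_0,v_3], [v_1,v_2], [v_1,v_3], [v_2,v_3]
  2-simplices (4): [v_0,v_1,v_2], [v_0,v_1,v_3], [v_0,v_2,v_3], [v_1,v_2,v_3]

so the chain groups are C_0 ≅ Z^4, C_1 ≅ Z^6, C_2 ≅ Z^4.

Boundary ∂_1: C_1 → C_0 sends each edge [p,q] (with p < q) to q − p.
This gives a 4×6 integer matrix of rank 3; reducing to Smith normal form yields diagonal entries (1,1,1).

∂_2: C_2 → C_1 acts by ∂[p,q,r] = [q,r] − [p,r] + [p,q]. For instance
  ∂[v_1,v_2,v_3] = [v_2,v_3] − [v_1,v_3] + [v_1,v_2],
  ∂[v_0,v_1,v_3] = [v_1,v_3] − [v_0,v_3] + [v_0,v_1].
The resulting 6×4 matrix has rank 3, and its Smith normal form has invariant factors (1,1,1).

Now H_k = ker ∂_k / im ∂_{k+1}, so:

  H_0: rank C_0 − rank ∂_1 = 4 − 3 = 1, and the invariant factors of ∂_1 are all 1, so H_0 ≅ Z.
  H_1: rank ker ∂_1 − rank ∂_2 = (6 − 3) − 3 = 0, and the invariant factors of ∂_2 are all 1, so H_1 ≅ 0.
  H_2: rank ker ∂_2 − rank ∂_3 = (4 − 3) − 0 = 1, and there is no ∂_3, so H_2 ≅ Z.

As a check, the Euler characteristic is 4 − 6 + 4 = 2, which agrees with 1 − 0 + 1 = 2.
(K is a triangulation of the 2-sphere S^2.)

Hence the Betti numbers are b_0 = 1, b_1 = 0, b_2 = 1.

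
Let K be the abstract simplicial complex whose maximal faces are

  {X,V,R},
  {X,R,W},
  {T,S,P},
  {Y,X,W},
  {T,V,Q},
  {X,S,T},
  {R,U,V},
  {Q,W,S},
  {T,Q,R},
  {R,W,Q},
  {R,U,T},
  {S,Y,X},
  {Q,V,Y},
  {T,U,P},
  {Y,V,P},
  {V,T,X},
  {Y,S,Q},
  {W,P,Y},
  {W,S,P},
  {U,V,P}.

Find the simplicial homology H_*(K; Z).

Order the vertices as P < Q < R < S < T < U < V < W < X < Y. Listing each simplex with vertices in this order, K has dimension 2 with simplices:

  0-simplices (10): P, Q, R, S, T, U, V, W, X, Y
  1-simplices (30): PS, PT, PU, PV, PW, PY, QR, QS, QT, QV, QW, QY, RT, RU, RV, RW, RX, ST, SW, SX, SY, TU, TV, TX, UV, VX, VY, WX, WY, XY
  2-simplices (20): PST, PSW, PTU, PUV, PVY, PWY, QRT, QRW, QSW, QSY, QTV, QVY, RTU, RUV, RVX, RWX, STX, SXY, TVX, WXY

giving chain groups C_0 ≅ Z^10, C_1 ≅ Z^30, C_2 ≅ Z^20.

The boundary map ∂_1: C_1 → C_0 maps an edge to its endpoints' difference, ∂[p,q] = q − p.
As a 10×30 matrix over Z this has rank 9, with invariant factors (1,1,1,1,1,1,1,1,1).

The boundary map ∂_2: C_2 → C_1 sends each 2-simplex [p,q,r] to [q,r] − [p,r] + [p,q]. For instance
  ∂PTU = TU − PU + PT,
  ∂RVX = VX − RX + RV.
The resulting 30×20 matrix has rank 20, and its Smith normal form has invariant factors (1,1,1,1,1,1,1,1,1,1,1,1,1,1,1,1,1,1,1,2).

From H_k ≅ ker(∂_k) / im(∂_{k+1}) we obtain:

  H_0: rank C_0 − rank ∂_1 = 10 − 9 = 1, and the invariant factors of ∂_1 are all 1, so H_0 = Z.
  H_1: rank ker ∂_1 − rank ∂_2 = (30 − 9) − 20 = 1, and ∂_2 has invariant factor 2 > 1, so H_1 = Z ⊕ Z/2Z.
  H_2: rank ker ∂_2 − rank ∂_3 = (20 − 20) − 0 = 0, and there is no ∂_3, so H_2 = 0.

H_0 ≅ Z,  H_1 ≅ Z ⊕ Z/2Z,  H_2 = 0.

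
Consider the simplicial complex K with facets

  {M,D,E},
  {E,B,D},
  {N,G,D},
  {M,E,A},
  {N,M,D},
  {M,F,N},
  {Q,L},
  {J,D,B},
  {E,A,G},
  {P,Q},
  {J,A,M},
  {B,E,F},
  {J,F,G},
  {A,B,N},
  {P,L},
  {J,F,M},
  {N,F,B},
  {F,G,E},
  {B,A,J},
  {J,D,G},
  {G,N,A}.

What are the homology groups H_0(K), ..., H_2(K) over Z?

Fix the vertex order A < B < D < E < F < G < J < L < M < N < P < Q and write every simplex with vertices in increasing order. Then dim K = 2 and the simplices of K are:

  0-simplices (12): A, B, D, E, F, G, J, L, M, N, P, Q
  1-simplices (30): AB, AE, AG, AJ, AM, AN, BD, BE, BF, BJ, BN, DE, DG, DJ, DM, DN, EF, EG, EM, FG, FJ, FM, FN, GJ, GN, JM, LP, LQ, MN, PQ
  2-simplices (18): ABJ, ABN, AEG, AEM, AGN, AJM, BDE, BDJ, BEF, BFN, DEM, DGJ, DGN, DMN, EFG, FGJ, FJM, FMN

Hence C_0 ≅ Z^12, C_1 ≅ Z^30, C_2 ≅ Z^18.

Boundary ∂_1: C_1 → C_0 sends each edge [p,q] (with p < q) to q − p. For instance
  ∂DN = N − D.
The resulting 12×30 matrix has rank 10, and its Smith normal form has invariant factors (1,1,1,1,1,1,1,1,1,1).

The boundary map ∂_2: C_2 → C_1 sends each 2-simplex [p,q,r] to [q,r] − [p,r] + [p,q]. For instance
  ∂DGN = GN − DN + DG,
  ∂AGN = GN − AN + AG.
The resulting 30×18 matrix has rank 17, and its Smith normal form has invariant factors (1,1,1,1,1,1,1,1,1,1,1,1,1,1,1,1,1).

Computing H_k = (kernel of ∂_k) / (image of ∂_{k+1}):

  H_0: rank C_0 − rank ∂_1 = 12 − 10 = 2, and the invariant factors of ∂_1 are all 1, so H_0 ≅ Z^2.
  H_1: rank ker ∂_1 − rank ∂_2 = (30 − 10) − 17 = 3, and the invariant factors of ∂_2 are all 1, so H_1 ≅ Z^3.
  H_2: rank ker ∂_2 − rank ∂_3 = (18 − 17) − 0 = 1, and there is no ∂_3, so H_2 ≅ Z.

H_0 ≅ Z^2,  H_1 ≅ Z^3,  H_2 ≅ Z.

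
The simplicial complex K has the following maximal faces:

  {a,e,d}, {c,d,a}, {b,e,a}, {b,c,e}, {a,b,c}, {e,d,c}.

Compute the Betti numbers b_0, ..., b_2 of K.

Fix the vertex order a < b < c < d < e and write every simplex with vertices in increasing order. Then dim K = 2 and the simplices of K are:

  0-simplices (5): a, b, c, d, e
  1-simplices (9): ab, ac, ad, ae, bc, be, cd, ce, de
  2-simplices (6): abc, abe, acd, ade, bce, cde

Hence C_0 ≅ Z^5, C_1 ≅ Z^9, C_2 ≅ Z^6.

∂_1: C_1 → C_0 is given by ∂[p,q] = [q] − [p].
The 5×9 boundary matrix has rank 4 and Smith normal form diag(1,1,1,1).

Boundary ∂_2: C_2 → C_1 maps a triangle to the signed sum of its edges. For instance
  ∂abc = bc − ac + ab,
  ∂acd = cd − ad + ac.
As a 9×6 matrix over Z this has rank 5, with invariant factors (1,1,1,1,1).

Computing H_k = (kernel of ∂_k) / (image of ∂_{k+1}):

  H_0: rank C_0 − rank ∂_1 = 5 − 4 = 1, and the invariant factors of ∂_1 are all 1, so H_0 ≅ Z.
  H_1: rank ker ∂_1 − rank ∂_2 = (9 − 4) − 5 = 0, and the invariant factors of ∂_2 are all 1, so H_1 ≅ 0.
  H_2: rank ker ∂_2 − rank ∂_3 = (6 − 5) − 0 = 1, and there is no ∂_3, so H_2 ≅ Z.

Hence the Betti numbers are b_0 = 1, b_1 = 0, b_2 = 1.

b_0 = 1, b_1 = 0, b_2 = 1.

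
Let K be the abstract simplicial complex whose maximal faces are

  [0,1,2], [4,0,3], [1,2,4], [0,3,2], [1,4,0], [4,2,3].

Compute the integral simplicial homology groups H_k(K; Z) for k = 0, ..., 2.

H_0 = Z,  H_1 = 0,  H_2 = Z.

Order the vertices as 0 < 1 < 2 < 3 < 4. Listing each simplex with vertices in this order, K has dimension 2 with simplices:

  0-simplices (5): [0], [1], [2], [3], [4]
  1-simplices (9): [0,1], [0,2], [0,3], [0,4], [1,2], [1,4], [2,3], [2,4], [3,4]
  2-simplices (6): [0,1,2], [0,1,4], [0,2,3], [0,3,4], [1,2,4], [2,3,4]

Hence C_0 ≅ Z^5, C_1 ≅ Z^9, C_2 ≅ Z^6.

∂_1: C_1 → C_0 is given by ∂[p,q] = [q] − [p].
The resulting 5×9 matrix has rank 4, and its Smith normal form has invariant factors (1,1,1,1).

∂_2: C_2 → C_1 acts by ∂[p,q,r] = [q,r] − [p,r] + [p,q]. For instance
  ∂[0,2,3] = [2,3] − [0,3] + [0,2],
  ∂[0,1,2] = [1,2] − [0,2] + [0,1].
As a 9×6 matrix over Z this has rank 5, with invariant factors (1,1,1,1,1).

Now H_k = ker ∂_k / im ∂_{k+1}, so:

  H_0: rank C_0 − rank ∂_1 = 5 − 4 = 1, and the invariant factors of ∂_1 are all 1, so H_0 = Z.
  H_1: rank ker ∂_1 − rank ∂_2 = (9 − 4) − 5 = 0, and the invariant factors of ∂_2 are all 1, so H_1 = 0.
  H_2: rank ker ∂_2 − rank ∂_3 = (6 − 5) − 0 = 1, and there is no ∂_3, so H_2 = Z.

As a check, the Euler characteristic is 5 − 9 + 6 = 2, which agrees with 1 − 0 + 1 = 2.
(K is a triangulation of the 2-sphere S^2.)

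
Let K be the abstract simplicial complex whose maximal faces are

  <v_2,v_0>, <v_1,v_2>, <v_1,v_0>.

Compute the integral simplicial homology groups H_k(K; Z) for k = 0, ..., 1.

Order the vertices as v_0 < v_1 < v_2. Listing each simplex with vertices in this order, K has dimension 1 with simplices:

  0-simplices (3): [v_0], [v_1], [v_2]
  1-simplices (3): [v_0,v_1], [v_0,v_2], [v_1,v_2]

so the chain groups are C_0 ≅ Z^3, C_1 ≅ Z^3.

Boundary ∂_1: C_1 → C_0 sends each edge [p,q] (with p < q) to q − p. For instance
  ∂[v_1,v_2] = [v_2] − [v_1].
The resulting 3×3 matrix has rank 2, and its Smith normal form has invariant factors (1,1).

From H_k ≅ ker(∂_k) / im(∂_{k+1}) we obtain:

  H_0: rank C_0 − rank ∂_1 = 3 − 2 = 1, and the invariant factors of ∂_1 are all 1, so H_0 = Z.
  H_1: rank ker ∂_1 − rank ∂_2 = (3 − 2) − 0 = 1, and there is no ∂_2, so H_1 = Z.

H_0 ≅ Z,  H_1 ≅ Z.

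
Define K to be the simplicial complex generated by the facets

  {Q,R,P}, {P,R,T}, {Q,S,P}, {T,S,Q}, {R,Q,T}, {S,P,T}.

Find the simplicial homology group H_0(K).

K has 5 vertices, 9 edges, 6 triangles.
rank ∂_0 = 0, rank ∂_1 = 4 ⇒ b_0 = 5 − 0 − 4 = 1; all invariant factors of ∂_1 are 1 so no torsion. So H_0 = Z.

H_0 = Z.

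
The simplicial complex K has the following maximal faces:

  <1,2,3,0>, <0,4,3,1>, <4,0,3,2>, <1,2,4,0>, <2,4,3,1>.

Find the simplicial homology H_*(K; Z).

We work with the vertex ordering 0 < 1 < 2 < 3 < 4. The simplices of K, each written with vertices in increasing order, are:

  0-simplices (5): [0], [1], [2], [3], [4]
  1-simplices (10): [0,1], [0,2], [0,3], [0,4], [1,2], [1,3], [1,4], [2,3], [2,4], [3,4]
  2-simplices (10): [0,1,2], [0,1,3], [0,1,4], [0,2,3], [0,2,4], [0,3,4], [1,2,3], [1,2,4], [1,3,4], [2,3,4]
  3-simplices (5): [0,1,2,3], [0,1,2,4], [0,1,3,4], [0,2,3,4], [1,2,3,4]

giving chain groups C_0 ≅ Z^5, C_1 ≅ Z^10, C_2 ≅ Z^10, C_3 ≅ Z^5.

Boundary ∂_1: C_1 → C_0 is given by ∂[p,q] = [q] − [p].
The resulting 5×10 matrix has rank 4, and its Smith normal form has invariant factors (1,1,1,1).

Boundary ∂_2: C_2 → C_1 maps a triangle to the signed sum of its edges. For instance
  ∂[0,3,4] = [3,4] − [0,4] + [0,3],
  ∂[1,3,4] = [3,4] − [1,4] + [1,3].
The 10×10 boundary matrix has rank 6 and Smith normal form diag(1,1,1,1,1,1).

Boundary ∂_3: C_3 → C_2 sends each 3-simplex σ to the alternating sum Σ_i (−1)^i (σ with its i-th vertex removed). For instance
  ∂[0,1,3,4] = [1,3,4] − [0,3,4] + [0,1,4] − [0,1,3],
  ∂[0,2,3,4] = [2,3,4] − [0,3,4] + [0,2,4] − [0,2,3].
As a 10×5 matrix over Z this has rank 4, with invariant factors (1,1,1,1).

Reading off H_k = ker ∂_k / im ∂_{k+1}:

  H_0: rank C_0 − rank ∂_1 = 5 − 4 = 1, and the invariant factors of ∂_1 are all 1, so H_0 ≅ Z.
  H_1: rank ker ∂_1 − rank ∂_2 = (10 − 4) − 6 = 0, and the invariant factors of ∂_2 are all 1, so H_1 ≅ 0.
  H_2: rank ker ∂_2 − rank ∂_3 = (10 − 6) − 4 = 0, and the invariant factors of ∂_3 are all 1, so H_2 ≅ 0.
  H_3: rank ker ∂_3 − rank ∂_4 = (5 − 4) − 0 = 1, and there is no ∂_4, so H_3 ≅ Z.

H_0 = Z,  H_1 = 0,  H_2 = 0,  H_3 = Z.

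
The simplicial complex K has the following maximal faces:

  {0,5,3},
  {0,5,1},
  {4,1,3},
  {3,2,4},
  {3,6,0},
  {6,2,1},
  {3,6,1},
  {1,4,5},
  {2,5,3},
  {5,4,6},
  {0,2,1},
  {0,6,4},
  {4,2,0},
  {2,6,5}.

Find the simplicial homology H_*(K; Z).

H_0 = Z,  H_1 = Z^2,  H_2 = Z.

K has 7 vertices, 21 edges, 14 triangles.
rank ∂_0 = 0, rank ∂_1 = 6 ⇒ b_0 = 7 − 0 − 6 = 1; all invariant factors of ∂_1 are 1 so no torsion. So H_0 = Z.
rank ∂_1 = 6, rank ∂_2 = 13 ⇒ b_1 = 21 − 6 − 13 = 2; all invariant factors of ∂_2 are 1 so no torsion. So H_1 = Z^2.
rank ∂_2 = 13, rank ∂_3 = 0 ⇒ b_2 = 14 − 13 − 0 = 1. So H_2 = Z.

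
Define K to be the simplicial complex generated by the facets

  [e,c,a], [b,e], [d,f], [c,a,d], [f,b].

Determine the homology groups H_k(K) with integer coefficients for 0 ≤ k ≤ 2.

K has 6 vertices, 8 edges, 2 triangles.
rank ∂_0 = 0, rank ∂_1 = 5 ⇒ b_0 = 6 − 0 − 5 = 1; all invariant factors of ∂_1 are 1 so no torsion. So H_0 ≅ Z.
rank ∂_1 = 5, rank ∂_2 = 2 ⇒ b_1 = 8 − 5 − 2 = 1; all invariant factors of ∂_2 are 1 so no torsion. So H_1 ≅ Z.
rank ∂_2 = 2, rank ∂_3 = 0 ⇒ b_2 = 2 − 2 − 0 = 0. So H_2 ≅ 0.

H_0 = Z,  H_1 = Z,  H_2 = 0.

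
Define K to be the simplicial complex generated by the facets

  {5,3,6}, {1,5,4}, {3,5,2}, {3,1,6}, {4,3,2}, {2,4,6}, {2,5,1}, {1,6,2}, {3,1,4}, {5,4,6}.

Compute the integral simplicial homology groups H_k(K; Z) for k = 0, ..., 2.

H_0 ≅ Z,  H_1 ≅ Z/2,  H_2 = 0.

K has 6 vertices, 15 edges, 10 triangles.
rank ∂_0 = 0, rank ∂_1 = 5 ⇒ b_0 = 6 − 0 − 5 = 1; all invariant factors of ∂_1 are 1 so no torsion. So H_0 ≅ Z.
rank ∂_1 = 5, rank ∂_2 = 10 ⇒ b_1 = 15 − 5 − 10 = 0; ∂_2 has invariant factor(s) [2] giving torsion. So H_1 ≅ Z/2.
rank ∂_2 = 10, rank ∂_3 = 0 ⇒ b_2 = 10 − 10 − 0 = 0. So H_2 ≅ 0.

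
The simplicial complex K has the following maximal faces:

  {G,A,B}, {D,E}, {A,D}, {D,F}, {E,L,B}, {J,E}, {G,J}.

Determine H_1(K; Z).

H_1 ≅ Z^2.

Fix the vertex order A < B < D < E < F < G < J < L and write every simplex with vertices in increasing order. Then dim K = 2 and the simplices of K are:

  0-simplices (8): A, B, D, E, F, G, J, L
  1-simplices (11): AB, AD, AG, BE, BG, BL, DE, DF, EJ, EL, GJ
  2-simplices (2): ABG, BEL

giving chain groups C_0 ≅ Z^8, C_1 ≅ Z^11, C_2 ≅ Z^2.

The boundary map ∂_1: C_1 → C_0 maps an edge to its endpoints' difference, ∂[p,q] = q − p.
The resulting 8×11 matrix has rank 7, and its Smith normal form has invariant factors (1,1,1,1,1,1,1).

Boundary ∂_2: C_2 → C_1 acts by ∂[p,q,r] = [q,r] − [p,r] + [p,q]. For instance
  ∂BEL = EL − BL + BE,
  ∂ABG = BG − AG + AB.
The 11×2 boundary matrix has rank 2 and Smith normal form diag(1,1).

Reading off H_k = ker ∂_k / im ∂_{k+1}:

  H_1: rank ker ∂_1 − rank ∂_2 = (11 − 7) − 2 = 2, and the invariant factors of ∂_2 are all 1, so H_1 ≅ Z^2.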